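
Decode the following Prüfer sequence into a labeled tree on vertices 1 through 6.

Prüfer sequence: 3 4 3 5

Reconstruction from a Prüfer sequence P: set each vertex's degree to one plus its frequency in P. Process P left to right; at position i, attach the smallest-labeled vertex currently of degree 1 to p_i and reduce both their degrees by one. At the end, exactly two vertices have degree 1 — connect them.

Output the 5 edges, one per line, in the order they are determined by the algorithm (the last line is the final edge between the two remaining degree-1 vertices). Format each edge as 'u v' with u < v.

Initial degrees: {1:1, 2:1, 3:3, 4:2, 5:2, 6:1}
Step 1: smallest deg-1 vertex = 1, p_1 = 3. Add edge {1,3}. Now deg[1]=0, deg[3]=2.
Step 2: smallest deg-1 vertex = 2, p_2 = 4. Add edge {2,4}. Now deg[2]=0, deg[4]=1.
Step 3: smallest deg-1 vertex = 4, p_3 = 3. Add edge {3,4}. Now deg[4]=0, deg[3]=1.
Step 4: smallest deg-1 vertex = 3, p_4 = 5. Add edge {3,5}. Now deg[3]=0, deg[5]=1.
Final: two remaining deg-1 vertices are 5, 6. Add edge {5,6}.

Answer: 1 3
2 4
3 4
3 5
5 6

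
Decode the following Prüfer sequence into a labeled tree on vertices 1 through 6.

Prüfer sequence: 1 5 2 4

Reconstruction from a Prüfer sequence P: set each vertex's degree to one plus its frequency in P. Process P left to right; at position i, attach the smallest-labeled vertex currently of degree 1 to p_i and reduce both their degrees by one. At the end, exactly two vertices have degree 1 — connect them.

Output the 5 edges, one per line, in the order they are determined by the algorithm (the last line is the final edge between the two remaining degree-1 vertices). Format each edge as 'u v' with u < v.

Initial degrees: {1:2, 2:2, 3:1, 4:2, 5:2, 6:1}
Step 1: smallest deg-1 vertex = 3, p_1 = 1. Add edge {1,3}. Now deg[3]=0, deg[1]=1.
Step 2: smallest deg-1 vertex = 1, p_2 = 5. Add edge {1,5}. Now deg[1]=0, deg[5]=1.
Step 3: smallest deg-1 vertex = 5, p_3 = 2. Add edge {2,5}. Now deg[5]=0, deg[2]=1.
Step 4: smallest deg-1 vertex = 2, p_4 = 4. Add edge {2,4}. Now deg[2]=0, deg[4]=1.
Final: two remaining deg-1 vertices are 4, 6. Add edge {4,6}.

Answer: 1 3
1 5
2 5
2 4
4 6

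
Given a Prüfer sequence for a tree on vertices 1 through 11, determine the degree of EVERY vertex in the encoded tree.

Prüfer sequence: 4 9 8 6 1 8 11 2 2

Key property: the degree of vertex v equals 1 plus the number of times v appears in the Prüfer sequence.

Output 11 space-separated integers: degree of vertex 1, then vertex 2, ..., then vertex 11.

Answer: 2 3 1 2 1 2 1 3 2 1 2

Derivation:
p_1 = 4: count[4] becomes 1
p_2 = 9: count[9] becomes 1
p_3 = 8: count[8] becomes 1
p_4 = 6: count[6] becomes 1
p_5 = 1: count[1] becomes 1
p_6 = 8: count[8] becomes 2
p_7 = 11: count[11] becomes 1
p_8 = 2: count[2] becomes 1
p_9 = 2: count[2] becomes 2
Degrees (1 + count): deg[1]=1+1=2, deg[2]=1+2=3, deg[3]=1+0=1, deg[4]=1+1=2, deg[5]=1+0=1, deg[6]=1+1=2, deg[7]=1+0=1, deg[8]=1+2=3, deg[9]=1+1=2, deg[10]=1+0=1, deg[11]=1+1=2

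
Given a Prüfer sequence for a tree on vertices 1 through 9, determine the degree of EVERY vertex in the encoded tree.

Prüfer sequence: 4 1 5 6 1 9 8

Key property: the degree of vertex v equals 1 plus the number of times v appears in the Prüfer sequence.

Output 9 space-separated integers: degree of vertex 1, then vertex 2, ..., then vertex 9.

Answer: 3 1 1 2 2 2 1 2 2

Derivation:
p_1 = 4: count[4] becomes 1
p_2 = 1: count[1] becomes 1
p_3 = 5: count[5] becomes 1
p_4 = 6: count[6] becomes 1
p_5 = 1: count[1] becomes 2
p_6 = 9: count[9] becomes 1
p_7 = 8: count[8] becomes 1
Degrees (1 + count): deg[1]=1+2=3, deg[2]=1+0=1, deg[3]=1+0=1, deg[4]=1+1=2, deg[5]=1+1=2, deg[6]=1+1=2, deg[7]=1+0=1, deg[8]=1+1=2, deg[9]=1+1=2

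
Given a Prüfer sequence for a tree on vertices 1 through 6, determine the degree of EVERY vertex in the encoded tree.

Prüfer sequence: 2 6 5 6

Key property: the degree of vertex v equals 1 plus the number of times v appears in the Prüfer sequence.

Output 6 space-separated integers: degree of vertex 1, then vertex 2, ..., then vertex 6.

Answer: 1 2 1 1 2 3

Derivation:
p_1 = 2: count[2] becomes 1
p_2 = 6: count[6] becomes 1
p_3 = 5: count[5] becomes 1
p_4 = 6: count[6] becomes 2
Degrees (1 + count): deg[1]=1+0=1, deg[2]=1+1=2, deg[3]=1+0=1, deg[4]=1+0=1, deg[5]=1+1=2, deg[6]=1+2=3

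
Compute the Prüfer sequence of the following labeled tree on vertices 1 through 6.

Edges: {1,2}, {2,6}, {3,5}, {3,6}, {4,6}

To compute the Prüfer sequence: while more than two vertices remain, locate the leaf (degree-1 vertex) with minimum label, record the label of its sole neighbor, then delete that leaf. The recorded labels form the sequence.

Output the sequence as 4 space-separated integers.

Step 1: leaves = {1,4,5}. Remove smallest leaf 1, emit neighbor 2.
Step 2: leaves = {2,4,5}. Remove smallest leaf 2, emit neighbor 6.
Step 3: leaves = {4,5}. Remove smallest leaf 4, emit neighbor 6.
Step 4: leaves = {5,6}. Remove smallest leaf 5, emit neighbor 3.
Done: 2 vertices remain (3, 6). Sequence = [2 6 6 3]

Answer: 2 6 6 3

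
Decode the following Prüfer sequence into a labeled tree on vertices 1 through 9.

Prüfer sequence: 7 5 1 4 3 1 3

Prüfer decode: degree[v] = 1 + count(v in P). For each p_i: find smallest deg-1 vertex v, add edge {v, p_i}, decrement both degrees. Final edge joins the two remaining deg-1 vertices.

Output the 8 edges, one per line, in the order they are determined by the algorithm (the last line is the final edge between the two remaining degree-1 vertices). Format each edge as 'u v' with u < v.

Initial degrees: {1:3, 2:1, 3:3, 4:2, 5:2, 6:1, 7:2, 8:1, 9:1}
Step 1: smallest deg-1 vertex = 2, p_1 = 7. Add edge {2,7}. Now deg[2]=0, deg[7]=1.
Step 2: smallest deg-1 vertex = 6, p_2 = 5. Add edge {5,6}. Now deg[6]=0, deg[5]=1.
Step 3: smallest deg-1 vertex = 5, p_3 = 1. Add edge {1,5}. Now deg[5]=0, deg[1]=2.
Step 4: smallest deg-1 vertex = 7, p_4 = 4. Add edge {4,7}. Now deg[7]=0, deg[4]=1.
Step 5: smallest deg-1 vertex = 4, p_5 = 3. Add edge {3,4}. Now deg[4]=0, deg[3]=2.
Step 6: smallest deg-1 vertex = 8, p_6 = 1. Add edge {1,8}. Now deg[8]=0, deg[1]=1.
Step 7: smallest deg-1 vertex = 1, p_7 = 3. Add edge {1,3}. Now deg[1]=0, deg[3]=1.
Final: two remaining deg-1 vertices are 3, 9. Add edge {3,9}.

Answer: 2 7
5 6
1 5
4 7
3 4
1 8
1 3
3 9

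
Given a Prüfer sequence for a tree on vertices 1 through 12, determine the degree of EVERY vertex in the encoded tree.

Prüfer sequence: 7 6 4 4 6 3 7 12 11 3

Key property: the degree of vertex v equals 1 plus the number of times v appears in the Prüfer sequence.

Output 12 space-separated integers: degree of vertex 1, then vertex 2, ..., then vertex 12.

p_1 = 7: count[7] becomes 1
p_2 = 6: count[6] becomes 1
p_3 = 4: count[4] becomes 1
p_4 = 4: count[4] becomes 2
p_5 = 6: count[6] becomes 2
p_6 = 3: count[3] becomes 1
p_7 = 7: count[7] becomes 2
p_8 = 12: count[12] becomes 1
p_9 = 11: count[11] becomes 1
p_10 = 3: count[3] becomes 2
Degrees (1 + count): deg[1]=1+0=1, deg[2]=1+0=1, deg[3]=1+2=3, deg[4]=1+2=3, deg[5]=1+0=1, deg[6]=1+2=3, deg[7]=1+2=3, deg[8]=1+0=1, deg[9]=1+0=1, deg[10]=1+0=1, deg[11]=1+1=2, deg[12]=1+1=2

Answer: 1 1 3 3 1 3 3 1 1 1 2 2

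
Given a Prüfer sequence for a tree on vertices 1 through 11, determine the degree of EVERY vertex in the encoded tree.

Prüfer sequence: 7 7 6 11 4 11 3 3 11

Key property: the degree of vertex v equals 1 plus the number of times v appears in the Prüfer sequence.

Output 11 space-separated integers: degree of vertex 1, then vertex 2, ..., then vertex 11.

p_1 = 7: count[7] becomes 1
p_2 = 7: count[7] becomes 2
p_3 = 6: count[6] becomes 1
p_4 = 11: count[11] becomes 1
p_5 = 4: count[4] becomes 1
p_6 = 11: count[11] becomes 2
p_7 = 3: count[3] becomes 1
p_8 = 3: count[3] becomes 2
p_9 = 11: count[11] becomes 3
Degrees (1 + count): deg[1]=1+0=1, deg[2]=1+0=1, deg[3]=1+2=3, deg[4]=1+1=2, deg[5]=1+0=1, deg[6]=1+1=2, deg[7]=1+2=3, deg[8]=1+0=1, deg[9]=1+0=1, deg[10]=1+0=1, deg[11]=1+3=4

Answer: 1 1 3 2 1 2 3 1 1 1 4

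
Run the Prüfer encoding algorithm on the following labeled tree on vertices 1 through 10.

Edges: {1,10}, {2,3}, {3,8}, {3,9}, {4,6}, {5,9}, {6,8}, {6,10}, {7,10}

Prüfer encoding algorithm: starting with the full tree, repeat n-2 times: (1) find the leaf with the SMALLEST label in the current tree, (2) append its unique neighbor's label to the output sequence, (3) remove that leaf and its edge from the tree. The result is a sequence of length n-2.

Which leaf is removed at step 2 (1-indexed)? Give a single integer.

Step 1: current leaves = {1,2,4,5,7}. Remove leaf 1 (neighbor: 10).
Step 2: current leaves = {2,4,5,7}. Remove leaf 2 (neighbor: 3).

Answer: 2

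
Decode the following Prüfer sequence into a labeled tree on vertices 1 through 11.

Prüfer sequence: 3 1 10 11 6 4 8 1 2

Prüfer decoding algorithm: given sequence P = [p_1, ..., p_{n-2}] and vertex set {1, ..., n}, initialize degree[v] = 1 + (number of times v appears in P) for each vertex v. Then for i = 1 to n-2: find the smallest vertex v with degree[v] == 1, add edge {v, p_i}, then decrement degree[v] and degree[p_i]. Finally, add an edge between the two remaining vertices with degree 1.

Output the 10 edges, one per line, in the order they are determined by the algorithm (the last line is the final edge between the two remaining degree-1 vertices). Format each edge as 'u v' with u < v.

Answer: 3 5
1 3
7 10
9 11
6 10
4 6
4 8
1 8
1 2
2 11

Derivation:
Initial degrees: {1:3, 2:2, 3:2, 4:2, 5:1, 6:2, 7:1, 8:2, 9:1, 10:2, 11:2}
Step 1: smallest deg-1 vertex = 5, p_1 = 3. Add edge {3,5}. Now deg[5]=0, deg[3]=1.
Step 2: smallest deg-1 vertex = 3, p_2 = 1. Add edge {1,3}. Now deg[3]=0, deg[1]=2.
Step 3: smallest deg-1 vertex = 7, p_3 = 10. Add edge {7,10}. Now deg[7]=0, deg[10]=1.
Step 4: smallest deg-1 vertex = 9, p_4 = 11. Add edge {9,11}. Now deg[9]=0, deg[11]=1.
Step 5: smallest deg-1 vertex = 10, p_5 = 6. Add edge {6,10}. Now deg[10]=0, deg[6]=1.
Step 6: smallest deg-1 vertex = 6, p_6 = 4. Add edge {4,6}. Now deg[6]=0, deg[4]=1.
Step 7: smallest deg-1 vertex = 4, p_7 = 8. Add edge {4,8}. Now deg[4]=0, deg[8]=1.
Step 8: smallest deg-1 vertex = 8, p_8 = 1. Add edge {1,8}. Now deg[8]=0, deg[1]=1.
Step 9: smallest deg-1 vertex = 1, p_9 = 2. Add edge {1,2}. Now deg[1]=0, deg[2]=1.
Final: two remaining deg-1 vertices are 2, 11. Add edge {2,11}.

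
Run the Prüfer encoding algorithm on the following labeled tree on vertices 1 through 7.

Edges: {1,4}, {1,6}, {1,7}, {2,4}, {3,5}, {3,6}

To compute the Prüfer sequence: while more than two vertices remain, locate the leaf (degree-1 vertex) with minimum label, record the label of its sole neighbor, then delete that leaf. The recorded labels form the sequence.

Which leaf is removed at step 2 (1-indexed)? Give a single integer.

Answer: 4

Derivation:
Step 1: current leaves = {2,5,7}. Remove leaf 2 (neighbor: 4).
Step 2: current leaves = {4,5,7}. Remove leaf 4 (neighbor: 1).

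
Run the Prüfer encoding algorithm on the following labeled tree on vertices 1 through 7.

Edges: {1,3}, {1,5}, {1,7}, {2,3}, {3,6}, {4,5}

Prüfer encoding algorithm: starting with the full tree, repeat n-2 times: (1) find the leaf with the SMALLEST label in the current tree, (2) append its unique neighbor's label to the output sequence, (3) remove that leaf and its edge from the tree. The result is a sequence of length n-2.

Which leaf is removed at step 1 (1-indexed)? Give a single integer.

Answer: 2

Derivation:
Step 1: current leaves = {2,4,6,7}. Remove leaf 2 (neighbor: 3).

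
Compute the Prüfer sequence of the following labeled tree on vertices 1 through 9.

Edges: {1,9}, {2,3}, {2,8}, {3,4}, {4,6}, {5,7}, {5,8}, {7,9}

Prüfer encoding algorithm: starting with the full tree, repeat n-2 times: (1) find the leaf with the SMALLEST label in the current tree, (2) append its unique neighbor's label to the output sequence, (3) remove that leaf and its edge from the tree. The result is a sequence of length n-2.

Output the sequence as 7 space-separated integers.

Answer: 9 4 3 2 8 5 7

Derivation:
Step 1: leaves = {1,6}. Remove smallest leaf 1, emit neighbor 9.
Step 2: leaves = {6,9}. Remove smallest leaf 6, emit neighbor 4.
Step 3: leaves = {4,9}. Remove smallest leaf 4, emit neighbor 3.
Step 4: leaves = {3,9}. Remove smallest leaf 3, emit neighbor 2.
Step 5: leaves = {2,9}. Remove smallest leaf 2, emit neighbor 8.
Step 6: leaves = {8,9}. Remove smallest leaf 8, emit neighbor 5.
Step 7: leaves = {5,9}. Remove smallest leaf 5, emit neighbor 7.
Done: 2 vertices remain (7, 9). Sequence = [9 4 3 2 8 5 7]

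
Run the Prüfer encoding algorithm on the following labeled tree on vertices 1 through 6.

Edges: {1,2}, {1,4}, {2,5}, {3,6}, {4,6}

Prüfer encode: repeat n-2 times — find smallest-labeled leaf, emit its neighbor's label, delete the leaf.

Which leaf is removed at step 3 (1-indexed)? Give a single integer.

Answer: 2

Derivation:
Step 1: current leaves = {3,5}. Remove leaf 3 (neighbor: 6).
Step 2: current leaves = {5,6}. Remove leaf 5 (neighbor: 2).
Step 3: current leaves = {2,6}. Remove leaf 2 (neighbor: 1).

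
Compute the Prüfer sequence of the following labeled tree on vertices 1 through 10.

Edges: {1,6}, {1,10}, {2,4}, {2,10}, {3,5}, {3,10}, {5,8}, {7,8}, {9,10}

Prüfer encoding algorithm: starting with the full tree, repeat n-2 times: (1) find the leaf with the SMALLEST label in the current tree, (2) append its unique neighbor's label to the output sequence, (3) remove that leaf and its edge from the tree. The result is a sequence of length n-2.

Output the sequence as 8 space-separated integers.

Step 1: leaves = {4,6,7,9}. Remove smallest leaf 4, emit neighbor 2.
Step 2: leaves = {2,6,7,9}. Remove smallest leaf 2, emit neighbor 10.
Step 3: leaves = {6,7,9}. Remove smallest leaf 6, emit neighbor 1.
Step 4: leaves = {1,7,9}. Remove smallest leaf 1, emit neighbor 10.
Step 5: leaves = {7,9}. Remove smallest leaf 7, emit neighbor 8.
Step 6: leaves = {8,9}. Remove smallest leaf 8, emit neighbor 5.
Step 7: leaves = {5,9}. Remove smallest leaf 5, emit neighbor 3.
Step 8: leaves = {3,9}. Remove smallest leaf 3, emit neighbor 10.
Done: 2 vertices remain (9, 10). Sequence = [2 10 1 10 8 5 3 10]

Answer: 2 10 1 10 8 5 3 10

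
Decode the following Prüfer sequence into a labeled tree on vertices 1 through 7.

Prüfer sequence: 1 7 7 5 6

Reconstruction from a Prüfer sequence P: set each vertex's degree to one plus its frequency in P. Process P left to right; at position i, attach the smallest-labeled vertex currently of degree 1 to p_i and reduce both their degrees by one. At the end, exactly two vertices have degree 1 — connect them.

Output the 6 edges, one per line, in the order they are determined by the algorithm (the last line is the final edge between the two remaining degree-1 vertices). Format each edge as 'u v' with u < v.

Initial degrees: {1:2, 2:1, 3:1, 4:1, 5:2, 6:2, 7:3}
Step 1: smallest deg-1 vertex = 2, p_1 = 1. Add edge {1,2}. Now deg[2]=0, deg[1]=1.
Step 2: smallest deg-1 vertex = 1, p_2 = 7. Add edge {1,7}. Now deg[1]=0, deg[7]=2.
Step 3: smallest deg-1 vertex = 3, p_3 = 7. Add edge {3,7}. Now deg[3]=0, deg[7]=1.
Step 4: smallest deg-1 vertex = 4, p_4 = 5. Add edge {4,5}. Now deg[4]=0, deg[5]=1.
Step 5: smallest deg-1 vertex = 5, p_5 = 6. Add edge {5,6}. Now deg[5]=0, deg[6]=1.
Final: two remaining deg-1 vertices are 6, 7. Add edge {6,7}.

Answer: 1 2
1 7
3 7
4 5
5 6
6 7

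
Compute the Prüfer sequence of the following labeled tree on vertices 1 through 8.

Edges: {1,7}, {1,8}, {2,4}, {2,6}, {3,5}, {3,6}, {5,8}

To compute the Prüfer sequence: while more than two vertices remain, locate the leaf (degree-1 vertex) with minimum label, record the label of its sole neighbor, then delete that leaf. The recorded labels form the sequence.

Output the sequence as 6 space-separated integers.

Answer: 2 6 3 5 8 1

Derivation:
Step 1: leaves = {4,7}. Remove smallest leaf 4, emit neighbor 2.
Step 2: leaves = {2,7}. Remove smallest leaf 2, emit neighbor 6.
Step 3: leaves = {6,7}. Remove smallest leaf 6, emit neighbor 3.
Step 4: leaves = {3,7}. Remove smallest leaf 3, emit neighbor 5.
Step 5: leaves = {5,7}. Remove smallest leaf 5, emit neighbor 8.
Step 6: leaves = {7,8}. Remove smallest leaf 7, emit neighbor 1.
Done: 2 vertices remain (1, 8). Sequence = [2 6 3 5 8 1]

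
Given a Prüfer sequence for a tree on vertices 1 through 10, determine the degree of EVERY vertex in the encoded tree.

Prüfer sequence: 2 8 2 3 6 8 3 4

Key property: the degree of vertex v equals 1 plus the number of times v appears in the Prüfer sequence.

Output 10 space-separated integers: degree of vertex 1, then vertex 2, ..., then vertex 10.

Answer: 1 3 3 2 1 2 1 3 1 1

Derivation:
p_1 = 2: count[2] becomes 1
p_2 = 8: count[8] becomes 1
p_3 = 2: count[2] becomes 2
p_4 = 3: count[3] becomes 1
p_5 = 6: count[6] becomes 1
p_6 = 8: count[8] becomes 2
p_7 = 3: count[3] becomes 2
p_8 = 4: count[4] becomes 1
Degrees (1 + count): deg[1]=1+0=1, deg[2]=1+2=3, deg[3]=1+2=3, deg[4]=1+1=2, deg[5]=1+0=1, deg[6]=1+1=2, deg[7]=1+0=1, deg[8]=1+2=3, deg[9]=1+0=1, deg[10]=1+0=1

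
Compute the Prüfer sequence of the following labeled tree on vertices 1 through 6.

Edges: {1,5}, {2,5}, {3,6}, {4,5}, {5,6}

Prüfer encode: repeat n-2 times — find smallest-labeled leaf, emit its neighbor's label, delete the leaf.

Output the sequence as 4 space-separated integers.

Step 1: leaves = {1,2,3,4}. Remove smallest leaf 1, emit neighbor 5.
Step 2: leaves = {2,3,4}. Remove smallest leaf 2, emit neighbor 5.
Step 3: leaves = {3,4}. Remove smallest leaf 3, emit neighbor 6.
Step 4: leaves = {4,6}. Remove smallest leaf 4, emit neighbor 5.
Done: 2 vertices remain (5, 6). Sequence = [5 5 6 5]

Answer: 5 5 6 5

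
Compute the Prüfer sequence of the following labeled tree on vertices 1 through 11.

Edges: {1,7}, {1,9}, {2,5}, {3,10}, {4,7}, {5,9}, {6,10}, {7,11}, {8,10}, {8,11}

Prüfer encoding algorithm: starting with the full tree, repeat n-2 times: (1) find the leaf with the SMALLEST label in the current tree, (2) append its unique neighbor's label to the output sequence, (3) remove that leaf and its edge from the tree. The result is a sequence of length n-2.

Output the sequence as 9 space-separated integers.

Step 1: leaves = {2,3,4,6}. Remove smallest leaf 2, emit neighbor 5.
Step 2: leaves = {3,4,5,6}. Remove smallest leaf 3, emit neighbor 10.
Step 3: leaves = {4,5,6}. Remove smallest leaf 4, emit neighbor 7.
Step 4: leaves = {5,6}. Remove smallest leaf 5, emit neighbor 9.
Step 5: leaves = {6,9}. Remove smallest leaf 6, emit neighbor 10.
Step 6: leaves = {9,10}. Remove smallest leaf 9, emit neighbor 1.
Step 7: leaves = {1,10}. Remove smallest leaf 1, emit neighbor 7.
Step 8: leaves = {7,10}. Remove smallest leaf 7, emit neighbor 11.
Step 9: leaves = {10,11}. Remove smallest leaf 10, emit neighbor 8.
Done: 2 vertices remain (8, 11). Sequence = [5 10 7 9 10 1 7 11 8]

Answer: 5 10 7 9 10 1 7 11 8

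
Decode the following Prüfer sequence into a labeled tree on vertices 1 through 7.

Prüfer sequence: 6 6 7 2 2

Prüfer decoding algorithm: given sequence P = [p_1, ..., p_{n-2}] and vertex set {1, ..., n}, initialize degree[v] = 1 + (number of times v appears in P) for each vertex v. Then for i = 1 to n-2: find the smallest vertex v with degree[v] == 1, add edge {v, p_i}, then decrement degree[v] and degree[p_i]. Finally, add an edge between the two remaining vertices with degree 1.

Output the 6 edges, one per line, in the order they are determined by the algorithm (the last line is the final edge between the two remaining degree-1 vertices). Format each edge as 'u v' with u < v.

Initial degrees: {1:1, 2:3, 3:1, 4:1, 5:1, 6:3, 7:2}
Step 1: smallest deg-1 vertex = 1, p_1 = 6. Add edge {1,6}. Now deg[1]=0, deg[6]=2.
Step 2: smallest deg-1 vertex = 3, p_2 = 6. Add edge {3,6}. Now deg[3]=0, deg[6]=1.
Step 3: smallest deg-1 vertex = 4, p_3 = 7. Add edge {4,7}. Now deg[4]=0, deg[7]=1.
Step 4: smallest deg-1 vertex = 5, p_4 = 2. Add edge {2,5}. Now deg[5]=0, deg[2]=2.
Step 5: smallest deg-1 vertex = 6, p_5 = 2. Add edge {2,6}. Now deg[6]=0, deg[2]=1.
Final: two remaining deg-1 vertices are 2, 7. Add edge {2,7}.

Answer: 1 6
3 6
4 7
2 5
2 6
2 7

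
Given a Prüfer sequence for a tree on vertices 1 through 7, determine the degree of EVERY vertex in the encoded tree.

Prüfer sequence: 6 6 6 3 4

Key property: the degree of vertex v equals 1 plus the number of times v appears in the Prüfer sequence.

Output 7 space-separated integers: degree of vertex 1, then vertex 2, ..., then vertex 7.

Answer: 1 1 2 2 1 4 1

Derivation:
p_1 = 6: count[6] becomes 1
p_2 = 6: count[6] becomes 2
p_3 = 6: count[6] becomes 3
p_4 = 3: count[3] becomes 1
p_5 = 4: count[4] becomes 1
Degrees (1 + count): deg[1]=1+0=1, deg[2]=1+0=1, deg[3]=1+1=2, deg[4]=1+1=2, deg[5]=1+0=1, deg[6]=1+3=4, deg[7]=1+0=1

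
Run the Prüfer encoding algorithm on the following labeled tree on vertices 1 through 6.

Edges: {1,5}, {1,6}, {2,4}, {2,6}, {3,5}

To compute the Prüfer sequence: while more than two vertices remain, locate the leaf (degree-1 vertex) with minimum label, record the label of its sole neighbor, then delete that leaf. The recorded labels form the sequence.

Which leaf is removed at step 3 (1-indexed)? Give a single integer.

Step 1: current leaves = {3,4}. Remove leaf 3 (neighbor: 5).
Step 2: current leaves = {4,5}. Remove leaf 4 (neighbor: 2).
Step 3: current leaves = {2,5}. Remove leaf 2 (neighbor: 6).

Answer: 2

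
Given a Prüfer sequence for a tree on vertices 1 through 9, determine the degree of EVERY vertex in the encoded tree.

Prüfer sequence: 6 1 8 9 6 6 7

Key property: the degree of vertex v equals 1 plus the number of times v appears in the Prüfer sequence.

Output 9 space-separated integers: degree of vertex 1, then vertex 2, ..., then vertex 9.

Answer: 2 1 1 1 1 4 2 2 2

Derivation:
p_1 = 6: count[6] becomes 1
p_2 = 1: count[1] becomes 1
p_3 = 8: count[8] becomes 1
p_4 = 9: count[9] becomes 1
p_5 = 6: count[6] becomes 2
p_6 = 6: count[6] becomes 3
p_7 = 7: count[7] becomes 1
Degrees (1 + count): deg[1]=1+1=2, deg[2]=1+0=1, deg[3]=1+0=1, deg[4]=1+0=1, deg[5]=1+0=1, deg[6]=1+3=4, deg[7]=1+1=2, deg[8]=1+1=2, deg[9]=1+1=2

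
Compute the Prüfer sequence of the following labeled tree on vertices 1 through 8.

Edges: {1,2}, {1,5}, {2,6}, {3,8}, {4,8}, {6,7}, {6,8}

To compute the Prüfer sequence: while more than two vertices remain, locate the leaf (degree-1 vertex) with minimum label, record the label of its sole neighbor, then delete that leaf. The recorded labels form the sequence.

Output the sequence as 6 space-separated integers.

Answer: 8 8 1 2 6 6

Derivation:
Step 1: leaves = {3,4,5,7}. Remove smallest leaf 3, emit neighbor 8.
Step 2: leaves = {4,5,7}. Remove smallest leaf 4, emit neighbor 8.
Step 3: leaves = {5,7,8}. Remove smallest leaf 5, emit neighbor 1.
Step 4: leaves = {1,7,8}. Remove smallest leaf 1, emit neighbor 2.
Step 5: leaves = {2,7,8}. Remove smallest leaf 2, emit neighbor 6.
Step 6: leaves = {7,8}. Remove smallest leaf 7, emit neighbor 6.
Done: 2 vertices remain (6, 8). Sequence = [8 8 1 2 6 6]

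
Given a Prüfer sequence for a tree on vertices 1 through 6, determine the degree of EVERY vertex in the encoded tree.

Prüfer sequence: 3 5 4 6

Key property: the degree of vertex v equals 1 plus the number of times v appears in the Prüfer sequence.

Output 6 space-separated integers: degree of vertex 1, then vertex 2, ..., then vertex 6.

Answer: 1 1 2 2 2 2

Derivation:
p_1 = 3: count[3] becomes 1
p_2 = 5: count[5] becomes 1
p_3 = 4: count[4] becomes 1
p_4 = 6: count[6] becomes 1
Degrees (1 + count): deg[1]=1+0=1, deg[2]=1+0=1, deg[3]=1+1=2, deg[4]=1+1=2, deg[5]=1+1=2, deg[6]=1+1=2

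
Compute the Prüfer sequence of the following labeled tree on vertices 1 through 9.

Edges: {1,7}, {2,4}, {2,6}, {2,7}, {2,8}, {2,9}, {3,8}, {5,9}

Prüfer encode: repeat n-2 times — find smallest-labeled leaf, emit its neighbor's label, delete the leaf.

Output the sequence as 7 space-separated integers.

Step 1: leaves = {1,3,4,5,6}. Remove smallest leaf 1, emit neighbor 7.
Step 2: leaves = {3,4,5,6,7}. Remove smallest leaf 3, emit neighbor 8.
Step 3: leaves = {4,5,6,7,8}. Remove smallest leaf 4, emit neighbor 2.
Step 4: leaves = {5,6,7,8}. Remove smallest leaf 5, emit neighbor 9.
Step 5: leaves = {6,7,8,9}. Remove smallest leaf 6, emit neighbor 2.
Step 6: leaves = {7,8,9}. Remove smallest leaf 7, emit neighbor 2.
Step 7: leaves = {8,9}. Remove smallest leaf 8, emit neighbor 2.
Done: 2 vertices remain (2, 9). Sequence = [7 8 2 9 2 2 2]

Answer: 7 8 2 9 2 2 2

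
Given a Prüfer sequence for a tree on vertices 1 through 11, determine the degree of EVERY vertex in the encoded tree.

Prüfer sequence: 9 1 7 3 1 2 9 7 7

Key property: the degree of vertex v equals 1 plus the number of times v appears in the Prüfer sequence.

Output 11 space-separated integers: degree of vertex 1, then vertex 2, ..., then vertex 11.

Answer: 3 2 2 1 1 1 4 1 3 1 1

Derivation:
p_1 = 9: count[9] becomes 1
p_2 = 1: count[1] becomes 1
p_3 = 7: count[7] becomes 1
p_4 = 3: count[3] becomes 1
p_5 = 1: count[1] becomes 2
p_6 = 2: count[2] becomes 1
p_7 = 9: count[9] becomes 2
p_8 = 7: count[7] becomes 2
p_9 = 7: count[7] becomes 3
Degrees (1 + count): deg[1]=1+2=3, deg[2]=1+1=2, deg[3]=1+1=2, deg[4]=1+0=1, deg[5]=1+0=1, deg[6]=1+0=1, deg[7]=1+3=4, deg[8]=1+0=1, deg[9]=1+2=3, deg[10]=1+0=1, deg[11]=1+0=1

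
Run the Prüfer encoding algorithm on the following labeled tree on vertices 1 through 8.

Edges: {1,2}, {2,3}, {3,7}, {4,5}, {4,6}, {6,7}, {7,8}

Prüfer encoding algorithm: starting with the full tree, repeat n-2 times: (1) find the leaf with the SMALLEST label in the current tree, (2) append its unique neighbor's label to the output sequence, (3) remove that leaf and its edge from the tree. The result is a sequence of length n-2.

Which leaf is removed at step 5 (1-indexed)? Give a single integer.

Answer: 4

Derivation:
Step 1: current leaves = {1,5,8}. Remove leaf 1 (neighbor: 2).
Step 2: current leaves = {2,5,8}. Remove leaf 2 (neighbor: 3).
Step 3: current leaves = {3,5,8}. Remove leaf 3 (neighbor: 7).
Step 4: current leaves = {5,8}. Remove leaf 5 (neighbor: 4).
Step 5: current leaves = {4,8}. Remove leaf 4 (neighbor: 6).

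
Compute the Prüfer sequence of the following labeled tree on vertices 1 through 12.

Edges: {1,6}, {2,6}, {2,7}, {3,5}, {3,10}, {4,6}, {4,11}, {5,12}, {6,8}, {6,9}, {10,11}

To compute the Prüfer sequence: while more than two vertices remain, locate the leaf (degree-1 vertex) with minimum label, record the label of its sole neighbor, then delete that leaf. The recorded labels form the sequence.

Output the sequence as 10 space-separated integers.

Answer: 6 2 6 6 6 4 11 10 3 5

Derivation:
Step 1: leaves = {1,7,8,9,12}. Remove smallest leaf 1, emit neighbor 6.
Step 2: leaves = {7,8,9,12}. Remove smallest leaf 7, emit neighbor 2.
Step 3: leaves = {2,8,9,12}. Remove smallest leaf 2, emit neighbor 6.
Step 4: leaves = {8,9,12}. Remove smallest leaf 8, emit neighbor 6.
Step 5: leaves = {9,12}. Remove smallest leaf 9, emit neighbor 6.
Step 6: leaves = {6,12}. Remove smallest leaf 6, emit neighbor 4.
Step 7: leaves = {4,12}. Remove smallest leaf 4, emit neighbor 11.
Step 8: leaves = {11,12}. Remove smallest leaf 11, emit neighbor 10.
Step 9: leaves = {10,12}. Remove smallest leaf 10, emit neighbor 3.
Step 10: leaves = {3,12}. Remove smallest leaf 3, emit neighbor 5.
Done: 2 vertices remain (5, 12). Sequence = [6 2 6 6 6 4 11 10 3 5]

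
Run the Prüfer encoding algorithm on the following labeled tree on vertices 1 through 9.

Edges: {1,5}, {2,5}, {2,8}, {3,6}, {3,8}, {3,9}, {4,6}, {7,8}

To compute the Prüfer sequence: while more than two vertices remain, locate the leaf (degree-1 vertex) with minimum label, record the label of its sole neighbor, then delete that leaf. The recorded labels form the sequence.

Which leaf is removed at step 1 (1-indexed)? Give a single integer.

Answer: 1

Derivation:
Step 1: current leaves = {1,4,7,9}. Remove leaf 1 (neighbor: 5).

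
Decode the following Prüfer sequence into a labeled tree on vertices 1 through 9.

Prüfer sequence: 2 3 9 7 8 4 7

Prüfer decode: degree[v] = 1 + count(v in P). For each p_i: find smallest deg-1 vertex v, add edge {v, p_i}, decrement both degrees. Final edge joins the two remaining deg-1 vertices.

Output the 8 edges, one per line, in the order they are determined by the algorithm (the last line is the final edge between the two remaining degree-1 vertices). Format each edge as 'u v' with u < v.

Initial degrees: {1:1, 2:2, 3:2, 4:2, 5:1, 6:1, 7:3, 8:2, 9:2}
Step 1: smallest deg-1 vertex = 1, p_1 = 2. Add edge {1,2}. Now deg[1]=0, deg[2]=1.
Step 2: smallest deg-1 vertex = 2, p_2 = 3. Add edge {2,3}. Now deg[2]=0, deg[3]=1.
Step 3: smallest deg-1 vertex = 3, p_3 = 9. Add edge {3,9}. Now deg[3]=0, deg[9]=1.
Step 4: smallest deg-1 vertex = 5, p_4 = 7. Add edge {5,7}. Now deg[5]=0, deg[7]=2.
Step 5: smallest deg-1 vertex = 6, p_5 = 8. Add edge {6,8}. Now deg[6]=0, deg[8]=1.
Step 6: smallest deg-1 vertex = 8, p_6 = 4. Add edge {4,8}. Now deg[8]=0, deg[4]=1.
Step 7: smallest deg-1 vertex = 4, p_7 = 7. Add edge {4,7}. Now deg[4]=0, deg[7]=1.
Final: two remaining deg-1 vertices are 7, 9. Add edge {7,9}.

Answer: 1 2
2 3
3 9
5 7
6 8
4 8
4 7
7 9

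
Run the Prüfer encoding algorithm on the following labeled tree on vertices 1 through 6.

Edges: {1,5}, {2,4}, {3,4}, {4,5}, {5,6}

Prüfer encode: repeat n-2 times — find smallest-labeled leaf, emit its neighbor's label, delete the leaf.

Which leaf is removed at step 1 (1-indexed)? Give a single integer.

Answer: 1

Derivation:
Step 1: current leaves = {1,2,3,6}. Remove leaf 1 (neighbor: 5).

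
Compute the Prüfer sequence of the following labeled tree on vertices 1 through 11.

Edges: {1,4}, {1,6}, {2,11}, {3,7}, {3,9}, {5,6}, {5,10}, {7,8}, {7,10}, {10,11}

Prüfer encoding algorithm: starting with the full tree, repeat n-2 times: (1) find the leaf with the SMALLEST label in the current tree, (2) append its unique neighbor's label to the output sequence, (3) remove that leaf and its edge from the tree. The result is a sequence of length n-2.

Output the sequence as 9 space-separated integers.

Answer: 11 1 6 5 10 7 3 7 10

Derivation:
Step 1: leaves = {2,4,8,9}. Remove smallest leaf 2, emit neighbor 11.
Step 2: leaves = {4,8,9,11}. Remove smallest leaf 4, emit neighbor 1.
Step 3: leaves = {1,8,9,11}. Remove smallest leaf 1, emit neighbor 6.
Step 4: leaves = {6,8,9,11}. Remove smallest leaf 6, emit neighbor 5.
Step 5: leaves = {5,8,9,11}. Remove smallest leaf 5, emit neighbor 10.
Step 6: leaves = {8,9,11}. Remove smallest leaf 8, emit neighbor 7.
Step 7: leaves = {9,11}. Remove smallest leaf 9, emit neighbor 3.
Step 8: leaves = {3,11}. Remove smallest leaf 3, emit neighbor 7.
Step 9: leaves = {7,11}. Remove smallest leaf 7, emit neighbor 10.
Done: 2 vertices remain (10, 11). Sequence = [11 1 6 5 10 7 3 7 10]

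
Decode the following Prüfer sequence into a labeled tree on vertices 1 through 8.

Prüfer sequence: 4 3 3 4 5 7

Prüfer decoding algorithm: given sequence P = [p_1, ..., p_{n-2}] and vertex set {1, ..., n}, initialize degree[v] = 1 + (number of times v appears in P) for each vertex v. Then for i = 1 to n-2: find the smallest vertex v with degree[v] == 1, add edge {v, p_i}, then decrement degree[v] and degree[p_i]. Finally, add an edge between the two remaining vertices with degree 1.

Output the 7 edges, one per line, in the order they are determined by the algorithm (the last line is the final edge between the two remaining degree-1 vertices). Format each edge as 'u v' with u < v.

Answer: 1 4
2 3
3 6
3 4
4 5
5 7
7 8

Derivation:
Initial degrees: {1:1, 2:1, 3:3, 4:3, 5:2, 6:1, 7:2, 8:1}
Step 1: smallest deg-1 vertex = 1, p_1 = 4. Add edge {1,4}. Now deg[1]=0, deg[4]=2.
Step 2: smallest deg-1 vertex = 2, p_2 = 3. Add edge {2,3}. Now deg[2]=0, deg[3]=2.
Step 3: smallest deg-1 vertex = 6, p_3 = 3. Add edge {3,6}. Now deg[6]=0, deg[3]=1.
Step 4: smallest deg-1 vertex = 3, p_4 = 4. Add edge {3,4}. Now deg[3]=0, deg[4]=1.
Step 5: smallest deg-1 vertex = 4, p_5 = 5. Add edge {4,5}. Now deg[4]=0, deg[5]=1.
Step 6: smallest deg-1 vertex = 5, p_6 = 7. Add edge {5,7}. Now deg[5]=0, deg[7]=1.
Final: two remaining deg-1 vertices are 7, 8. Add edge {7,8}.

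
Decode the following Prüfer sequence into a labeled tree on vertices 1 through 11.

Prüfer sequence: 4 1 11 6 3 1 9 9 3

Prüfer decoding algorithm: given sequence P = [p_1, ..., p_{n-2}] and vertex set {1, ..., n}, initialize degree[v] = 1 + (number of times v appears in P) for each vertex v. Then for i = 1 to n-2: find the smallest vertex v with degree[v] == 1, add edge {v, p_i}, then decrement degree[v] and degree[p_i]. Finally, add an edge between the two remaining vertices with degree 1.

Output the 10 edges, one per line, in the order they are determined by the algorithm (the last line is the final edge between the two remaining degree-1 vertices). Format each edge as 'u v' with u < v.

Answer: 2 4
1 4
5 11
6 7
3 6
1 8
1 9
9 10
3 9
3 11

Derivation:
Initial degrees: {1:3, 2:1, 3:3, 4:2, 5:1, 6:2, 7:1, 8:1, 9:3, 10:1, 11:2}
Step 1: smallest deg-1 vertex = 2, p_1 = 4. Add edge {2,4}. Now deg[2]=0, deg[4]=1.
Step 2: smallest deg-1 vertex = 4, p_2 = 1. Add edge {1,4}. Now deg[4]=0, deg[1]=2.
Step 3: smallest deg-1 vertex = 5, p_3 = 11. Add edge {5,11}. Now deg[5]=0, deg[11]=1.
Step 4: smallest deg-1 vertex = 7, p_4 = 6. Add edge {6,7}. Now deg[7]=0, deg[6]=1.
Step 5: smallest deg-1 vertex = 6, p_5 = 3. Add edge {3,6}. Now deg[6]=0, deg[3]=2.
Step 6: smallest deg-1 vertex = 8, p_6 = 1. Add edge {1,8}. Now deg[8]=0, deg[1]=1.
Step 7: smallest deg-1 vertex = 1, p_7 = 9. Add edge {1,9}. Now deg[1]=0, deg[9]=2.
Step 8: smallest deg-1 vertex = 10, p_8 = 9. Add edge {9,10}. Now deg[10]=0, deg[9]=1.
Step 9: smallest deg-1 vertex = 9, p_9 = 3. Add edge {3,9}. Now deg[9]=0, deg[3]=1.
Final: two remaining deg-1 vertices are 3, 11. Add edge {3,11}.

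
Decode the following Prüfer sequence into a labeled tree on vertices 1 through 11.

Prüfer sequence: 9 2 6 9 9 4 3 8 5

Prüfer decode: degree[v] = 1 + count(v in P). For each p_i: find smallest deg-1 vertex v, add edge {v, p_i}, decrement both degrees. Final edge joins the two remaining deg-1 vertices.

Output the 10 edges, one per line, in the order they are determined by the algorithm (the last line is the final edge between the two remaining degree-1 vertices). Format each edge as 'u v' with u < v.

Answer: 1 9
2 7
2 6
6 9
9 10
4 9
3 4
3 8
5 8
5 11

Derivation:
Initial degrees: {1:1, 2:2, 3:2, 4:2, 5:2, 6:2, 7:1, 8:2, 9:4, 10:1, 11:1}
Step 1: smallest deg-1 vertex = 1, p_1 = 9. Add edge {1,9}. Now deg[1]=0, deg[9]=3.
Step 2: smallest deg-1 vertex = 7, p_2 = 2. Add edge {2,7}. Now deg[7]=0, deg[2]=1.
Step 3: smallest deg-1 vertex = 2, p_3 = 6. Add edge {2,6}. Now deg[2]=0, deg[6]=1.
Step 4: smallest deg-1 vertex = 6, p_4 = 9. Add edge {6,9}. Now deg[6]=0, deg[9]=2.
Step 5: smallest deg-1 vertex = 10, p_5 = 9. Add edge {9,10}. Now deg[10]=0, deg[9]=1.
Step 6: smallest deg-1 vertex = 9, p_6 = 4. Add edge {4,9}. Now deg[9]=0, deg[4]=1.
Step 7: smallest deg-1 vertex = 4, p_7 = 3. Add edge {3,4}. Now deg[4]=0, deg[3]=1.
Step 8: smallest deg-1 vertex = 3, p_8 = 8. Add edge {3,8}. Now deg[3]=0, deg[8]=1.
Step 9: smallest deg-1 vertex = 8, p_9 = 5. Add edge {5,8}. Now deg[8]=0, deg[5]=1.
Final: two remaining deg-1 vertices are 5, 11. Add edge {5,11}.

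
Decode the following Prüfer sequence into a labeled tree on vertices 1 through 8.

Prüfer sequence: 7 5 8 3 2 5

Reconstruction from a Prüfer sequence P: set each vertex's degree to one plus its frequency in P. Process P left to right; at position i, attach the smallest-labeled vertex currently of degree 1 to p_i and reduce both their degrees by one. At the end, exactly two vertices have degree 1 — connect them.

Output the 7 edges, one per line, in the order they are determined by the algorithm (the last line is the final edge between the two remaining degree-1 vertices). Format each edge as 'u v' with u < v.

Answer: 1 7
4 5
6 8
3 7
2 3
2 5
5 8

Derivation:
Initial degrees: {1:1, 2:2, 3:2, 4:1, 5:3, 6:1, 7:2, 8:2}
Step 1: smallest deg-1 vertex = 1, p_1 = 7. Add edge {1,7}. Now deg[1]=0, deg[7]=1.
Step 2: smallest deg-1 vertex = 4, p_2 = 5. Add edge {4,5}. Now deg[4]=0, deg[5]=2.
Step 3: smallest deg-1 vertex = 6, p_3 = 8. Add edge {6,8}. Now deg[6]=0, deg[8]=1.
Step 4: smallest deg-1 vertex = 7, p_4 = 3. Add edge {3,7}. Now deg[7]=0, deg[3]=1.
Step 5: smallest deg-1 vertex = 3, p_5 = 2. Add edge {2,3}. Now deg[3]=0, deg[2]=1.
Step 6: smallest deg-1 vertex = 2, p_6 = 5. Add edge {2,5}. Now deg[2]=0, deg[5]=1.
Final: two remaining deg-1 vertices are 5, 8. Add edge {5,8}.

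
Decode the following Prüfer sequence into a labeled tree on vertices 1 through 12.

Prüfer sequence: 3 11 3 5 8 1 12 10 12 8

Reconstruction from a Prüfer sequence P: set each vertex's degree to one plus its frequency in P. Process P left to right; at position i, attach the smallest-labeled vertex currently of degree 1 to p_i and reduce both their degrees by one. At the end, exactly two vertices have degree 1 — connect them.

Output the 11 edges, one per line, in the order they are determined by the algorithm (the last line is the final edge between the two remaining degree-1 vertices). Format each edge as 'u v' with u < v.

Answer: 2 3
4 11
3 6
3 5
5 8
1 7
1 12
9 10
10 12
8 11
8 12

Derivation:
Initial degrees: {1:2, 2:1, 3:3, 4:1, 5:2, 6:1, 7:1, 8:3, 9:1, 10:2, 11:2, 12:3}
Step 1: smallest deg-1 vertex = 2, p_1 = 3. Add edge {2,3}. Now deg[2]=0, deg[3]=2.
Step 2: smallest deg-1 vertex = 4, p_2 = 11. Add edge {4,11}. Now deg[4]=0, deg[11]=1.
Step 3: smallest deg-1 vertex = 6, p_3 = 3. Add edge {3,6}. Now deg[6]=0, deg[3]=1.
Step 4: smallest deg-1 vertex = 3, p_4 = 5. Add edge {3,5}. Now deg[3]=0, deg[5]=1.
Step 5: smallest deg-1 vertex = 5, p_5 = 8. Add edge {5,8}. Now deg[5]=0, deg[8]=2.
Step 6: smallest deg-1 vertex = 7, p_6 = 1. Add edge {1,7}. Now deg[7]=0, deg[1]=1.
Step 7: smallest deg-1 vertex = 1, p_7 = 12. Add edge {1,12}. Now deg[1]=0, deg[12]=2.
Step 8: smallest deg-1 vertex = 9, p_8 = 10. Add edge {9,10}. Now deg[9]=0, deg[10]=1.
Step 9: smallest deg-1 vertex = 10, p_9 = 12. Add edge {10,12}. Now deg[10]=0, deg[12]=1.
Step 10: smallest deg-1 vertex = 11, p_10 = 8. Add edge {8,11}. Now deg[11]=0, deg[8]=1.
Final: two remaining deg-1 vertices are 8, 12. Add edge {8,12}.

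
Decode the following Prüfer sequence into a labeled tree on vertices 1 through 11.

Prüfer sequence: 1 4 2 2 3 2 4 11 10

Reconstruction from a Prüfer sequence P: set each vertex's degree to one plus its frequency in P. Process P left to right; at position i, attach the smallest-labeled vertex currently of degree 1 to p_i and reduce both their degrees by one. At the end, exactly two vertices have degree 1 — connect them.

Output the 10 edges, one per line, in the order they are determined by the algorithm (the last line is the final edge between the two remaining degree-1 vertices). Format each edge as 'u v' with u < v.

Answer: 1 5
1 4
2 6
2 7
3 8
2 3
2 4
4 11
9 10
10 11

Derivation:
Initial degrees: {1:2, 2:4, 3:2, 4:3, 5:1, 6:1, 7:1, 8:1, 9:1, 10:2, 11:2}
Step 1: smallest deg-1 vertex = 5, p_1 = 1. Add edge {1,5}. Now deg[5]=0, deg[1]=1.
Step 2: smallest deg-1 vertex = 1, p_2 = 4. Add edge {1,4}. Now deg[1]=0, deg[4]=2.
Step 3: smallest deg-1 vertex = 6, p_3 = 2. Add edge {2,6}. Now deg[6]=0, deg[2]=3.
Step 4: smallest deg-1 vertex = 7, p_4 = 2. Add edge {2,7}. Now deg[7]=0, deg[2]=2.
Step 5: smallest deg-1 vertex = 8, p_5 = 3. Add edge {3,8}. Now deg[8]=0, deg[3]=1.
Step 6: smallest deg-1 vertex = 3, p_6 = 2. Add edge {2,3}. Now deg[3]=0, deg[2]=1.
Step 7: smallest deg-1 vertex = 2, p_7 = 4. Add edge {2,4}. Now deg[2]=0, deg[4]=1.
Step 8: smallest deg-1 vertex = 4, p_8 = 11. Add edge {4,11}. Now deg[4]=0, deg[11]=1.
Step 9: smallest deg-1 vertex = 9, p_9 = 10. Add edge {9,10}. Now deg[9]=0, deg[10]=1.
Final: two remaining deg-1 vertices are 10, 11. Add edge {10,11}.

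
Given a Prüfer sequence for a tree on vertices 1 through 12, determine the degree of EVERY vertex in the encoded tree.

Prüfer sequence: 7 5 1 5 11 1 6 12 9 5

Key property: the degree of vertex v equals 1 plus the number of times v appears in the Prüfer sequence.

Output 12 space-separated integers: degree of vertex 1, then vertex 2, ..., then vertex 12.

Answer: 3 1 1 1 4 2 2 1 2 1 2 2

Derivation:
p_1 = 7: count[7] becomes 1
p_2 = 5: count[5] becomes 1
p_3 = 1: count[1] becomes 1
p_4 = 5: count[5] becomes 2
p_5 = 11: count[11] becomes 1
p_6 = 1: count[1] becomes 2
p_7 = 6: count[6] becomes 1
p_8 = 12: count[12] becomes 1
p_9 = 9: count[9] becomes 1
p_10 = 5: count[5] becomes 3
Degrees (1 + count): deg[1]=1+2=3, deg[2]=1+0=1, deg[3]=1+0=1, deg[4]=1+0=1, deg[5]=1+3=4, deg[6]=1+1=2, deg[7]=1+1=2, deg[8]=1+0=1, deg[9]=1+1=2, deg[10]=1+0=1, deg[11]=1+1=2, deg[12]=1+1=2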